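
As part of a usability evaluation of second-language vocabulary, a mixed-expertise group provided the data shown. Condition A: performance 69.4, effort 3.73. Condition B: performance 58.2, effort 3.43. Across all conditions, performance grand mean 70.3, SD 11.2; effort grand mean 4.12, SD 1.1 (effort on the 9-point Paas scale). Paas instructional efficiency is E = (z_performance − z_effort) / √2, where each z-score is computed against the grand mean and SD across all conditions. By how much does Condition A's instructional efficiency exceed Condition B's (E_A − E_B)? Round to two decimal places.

0.51

Condition A: z_P = (69.4 − 70.3)/11.2 = -0.0804; z_E = (3.73 − 4.12)/1.1 = -0.3545; E_A = (-0.0804 − (-0.3545))/√2 = 0.1938.
Condition B: z_P = (58.2 − 70.3)/11.2 = -1.0804; z_E = (3.43 − 4.12)/1.1 = -0.6273; E_B = (-1.0804 − (-0.6273))/√2 = -0.3204.
E_A − E_B = 0.1938 − (-0.3204) = 0.5142 ≈ 0.51.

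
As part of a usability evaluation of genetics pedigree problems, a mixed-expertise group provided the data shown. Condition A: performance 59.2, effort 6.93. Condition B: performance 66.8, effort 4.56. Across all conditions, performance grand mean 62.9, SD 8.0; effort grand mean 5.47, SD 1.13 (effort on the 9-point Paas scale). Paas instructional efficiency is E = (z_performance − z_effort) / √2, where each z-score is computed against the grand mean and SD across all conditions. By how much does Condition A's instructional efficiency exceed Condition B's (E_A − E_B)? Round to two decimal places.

-2.15

Condition A: z_P = (59.2 − 62.9)/8.0 = -0.4625; z_E = (6.93 − 5.47)/1.13 = 1.2920; E_A = (-0.4625 − 1.2920)/√2 = -1.2406.
Condition B: z_P = (66.8 − 62.9)/8.0 = 0.4875; z_E = (4.56 − 5.47)/1.13 = -0.8053; E_B = (0.4875 − (-0.8053))/√2 = 0.9141.
E_A − E_B = -1.2406 − 0.9141 = -2.1547 ≈ -2.15.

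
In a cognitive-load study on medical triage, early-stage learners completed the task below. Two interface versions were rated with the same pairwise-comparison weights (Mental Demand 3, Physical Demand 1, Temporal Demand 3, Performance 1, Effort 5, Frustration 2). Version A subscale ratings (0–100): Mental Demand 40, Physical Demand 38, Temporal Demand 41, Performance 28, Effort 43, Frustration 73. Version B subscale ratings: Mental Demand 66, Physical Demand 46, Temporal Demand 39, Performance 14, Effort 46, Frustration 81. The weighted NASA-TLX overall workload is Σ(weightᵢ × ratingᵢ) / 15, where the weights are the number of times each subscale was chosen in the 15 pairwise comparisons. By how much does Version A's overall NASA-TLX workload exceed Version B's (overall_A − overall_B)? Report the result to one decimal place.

Version A weighted sum = 3·40 + 1·38 + 3·41 + 1·28 + 5·43 + 2·73 = 120 + 38 + 123 + 28 + 215 + 146 = 670; overall_A = 670/15 = 44.6667.
Version B weighted sum = 3·66 + 1·46 + 3·39 + 1·14 + 5·46 + 2·81 = 198 + 46 + 117 + 14 + 230 + 162 = 767; overall_B = 767/15 = 51.1333.
Difference = 44.6667 − 51.1333 = -6.4666 ≈ -6.5.

-6.5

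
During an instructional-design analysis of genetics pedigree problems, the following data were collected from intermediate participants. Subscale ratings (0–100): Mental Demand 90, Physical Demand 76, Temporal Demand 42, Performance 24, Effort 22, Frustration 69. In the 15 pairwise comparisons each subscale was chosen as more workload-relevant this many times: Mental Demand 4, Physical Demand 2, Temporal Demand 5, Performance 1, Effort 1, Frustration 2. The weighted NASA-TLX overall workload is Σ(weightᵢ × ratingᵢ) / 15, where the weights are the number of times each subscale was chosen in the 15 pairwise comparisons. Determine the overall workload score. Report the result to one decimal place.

60.4

The tallies are the weights (they sum to 15).
Weighted sum = 4·90 + 2·76 + 5·42 + 1·24 + 1·22 + 2·69
            = 360 + 152 + 210 + 24 + 22 + 138 = 906.
Overall workload = 906 / 15 = 60.4000 ≈ 60.4.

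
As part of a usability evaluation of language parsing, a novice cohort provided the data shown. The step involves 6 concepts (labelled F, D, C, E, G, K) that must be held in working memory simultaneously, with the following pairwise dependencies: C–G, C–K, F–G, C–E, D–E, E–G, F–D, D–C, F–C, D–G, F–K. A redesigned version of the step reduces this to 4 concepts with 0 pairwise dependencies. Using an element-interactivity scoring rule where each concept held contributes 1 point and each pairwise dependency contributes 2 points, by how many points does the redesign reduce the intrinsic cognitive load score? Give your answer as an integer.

24

Original: 6 × 1 + 11 × 2 = 6 + 22 = 28.
Redesigned: 4 × 1 + 0 × 2 = 4 + 0 = 4.
Reduction = 28 − 4 = 24.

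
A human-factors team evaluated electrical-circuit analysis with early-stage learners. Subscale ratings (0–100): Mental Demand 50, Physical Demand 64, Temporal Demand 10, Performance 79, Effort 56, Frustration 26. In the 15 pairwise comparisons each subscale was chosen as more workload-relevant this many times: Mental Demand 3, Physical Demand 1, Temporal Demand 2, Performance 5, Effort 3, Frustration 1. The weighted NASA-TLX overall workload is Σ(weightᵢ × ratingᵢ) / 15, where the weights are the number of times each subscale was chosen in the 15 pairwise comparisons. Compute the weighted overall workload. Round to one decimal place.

54.9

The tallies are the weights (they sum to 15).
Weighted sum = 3·50 + 1·64 + 2·10 + 5·79 + 3·56 + 1·26
            = 150 + 64 + 20 + 395 + 168 + 26 = 823.
Overall workload = 823 / 15 = 54.8667 ≈ 54.9.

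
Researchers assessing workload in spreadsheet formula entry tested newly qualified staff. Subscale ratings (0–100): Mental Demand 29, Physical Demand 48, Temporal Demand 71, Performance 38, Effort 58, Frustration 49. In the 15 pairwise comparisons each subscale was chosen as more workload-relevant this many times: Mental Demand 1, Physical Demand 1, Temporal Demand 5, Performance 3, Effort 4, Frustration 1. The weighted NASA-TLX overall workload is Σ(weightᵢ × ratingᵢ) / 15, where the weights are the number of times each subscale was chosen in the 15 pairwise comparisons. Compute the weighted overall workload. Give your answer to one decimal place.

55.1

The tallies are the weights (they sum to 15).
Weighted sum = 1·29 + 1·48 + 5·71 + 3·38 + 4·58 + 1·49
            = 29 + 48 + 355 + 114 + 232 + 49 = 827.
Overall workload = 827 / 15 = 55.1333 ≈ 55.1.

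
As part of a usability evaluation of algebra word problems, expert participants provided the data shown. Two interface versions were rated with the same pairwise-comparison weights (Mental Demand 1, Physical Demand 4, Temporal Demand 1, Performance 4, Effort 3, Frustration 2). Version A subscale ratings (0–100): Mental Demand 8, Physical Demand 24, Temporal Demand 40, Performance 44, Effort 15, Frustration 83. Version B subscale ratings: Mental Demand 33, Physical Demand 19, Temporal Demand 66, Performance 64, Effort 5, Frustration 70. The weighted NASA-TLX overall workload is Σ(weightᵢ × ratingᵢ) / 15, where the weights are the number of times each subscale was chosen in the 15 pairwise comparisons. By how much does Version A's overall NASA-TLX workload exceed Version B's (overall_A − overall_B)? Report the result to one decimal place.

Version A weighted sum = 1·8 + 4·24 + 1·40 + 4·44 + 3·15 + 2·83 = 8 + 96 + 40 + 176 + 45 + 166 = 531; overall_A = 531/15 = 35.4000.
Version B weighted sum = 1·33 + 4·19 + 1·66 + 4·64 + 3·5 + 2·70 = 33 + 76 + 66 + 256 + 15 + 140 = 586; overall_B = 586/15 = 39.0667.
Difference = 35.4000 − 39.0667 = -3.6667 ≈ -3.7.

-3.7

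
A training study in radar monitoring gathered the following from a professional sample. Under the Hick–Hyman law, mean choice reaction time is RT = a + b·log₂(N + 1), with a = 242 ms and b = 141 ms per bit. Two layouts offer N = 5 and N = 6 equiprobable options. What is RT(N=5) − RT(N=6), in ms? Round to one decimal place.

RT(5) = 242 + 141·log₂(6) = 242 + 141·2.5850 = 606.4850 ms.
RT(6) = 242 + 141·log₂(7) = 242 + 141·2.8074 = 637.8434 ms.
Difference = 606.4850 − 637.8434 = -31.3584 ≈ -31.4 ms.

-31.4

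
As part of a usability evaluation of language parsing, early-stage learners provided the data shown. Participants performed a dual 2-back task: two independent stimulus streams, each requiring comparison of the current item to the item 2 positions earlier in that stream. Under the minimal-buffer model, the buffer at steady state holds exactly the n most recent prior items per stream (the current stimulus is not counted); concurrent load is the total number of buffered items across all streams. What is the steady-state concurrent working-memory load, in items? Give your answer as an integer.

4

Each stream's buffer holds its 2 most recent prior items.
Two independent streams: 2 × 2 = 4 buffered items at steady state.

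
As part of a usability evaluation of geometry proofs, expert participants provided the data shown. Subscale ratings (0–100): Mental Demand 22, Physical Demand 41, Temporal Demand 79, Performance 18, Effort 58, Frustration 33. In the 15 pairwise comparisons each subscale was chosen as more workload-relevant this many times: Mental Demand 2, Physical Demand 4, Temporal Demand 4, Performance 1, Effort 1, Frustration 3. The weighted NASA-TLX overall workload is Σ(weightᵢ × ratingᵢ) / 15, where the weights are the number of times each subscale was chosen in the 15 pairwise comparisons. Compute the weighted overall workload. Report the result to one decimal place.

46.6

The tallies are the weights (they sum to 15).
Weighted sum = 2·22 + 4·41 + 4·79 + 1·18 + 1·58 + 3·33
            = 44 + 164 + 316 + 18 + 58 + 99 = 699.
Overall workload = 699 / 15 = 46.6000 ≈ 46.6.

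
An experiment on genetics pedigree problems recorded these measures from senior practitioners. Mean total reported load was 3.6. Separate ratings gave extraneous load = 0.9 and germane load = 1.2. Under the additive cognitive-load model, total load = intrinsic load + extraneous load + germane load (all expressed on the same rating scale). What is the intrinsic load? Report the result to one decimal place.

intrinsic load = total − extraneous − germane
             = 3.6 − 0.9 − 1.2 = 1.5.

1.5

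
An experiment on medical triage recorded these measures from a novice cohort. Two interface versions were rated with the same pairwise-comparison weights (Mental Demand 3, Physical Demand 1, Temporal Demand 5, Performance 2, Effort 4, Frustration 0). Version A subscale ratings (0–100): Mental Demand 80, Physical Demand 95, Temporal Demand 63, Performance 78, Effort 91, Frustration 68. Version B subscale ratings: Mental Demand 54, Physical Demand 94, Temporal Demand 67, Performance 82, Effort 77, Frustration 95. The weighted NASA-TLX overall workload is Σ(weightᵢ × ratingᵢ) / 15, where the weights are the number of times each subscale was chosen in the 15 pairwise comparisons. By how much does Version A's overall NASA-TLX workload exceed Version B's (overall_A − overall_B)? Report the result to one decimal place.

7.1

Version A weighted sum = 3·80 + 1·95 + 5·63 + 2·78 + 4·91 + 0·68 = 240 + 95 + 315 + 156 + 364 + 0 = 1170; overall_A = 1170/15 = 78.0000.
Version B weighted sum = 3·54 + 1·94 + 5·67 + 2·82 + 4·77 + 0·95 = 162 + 94 + 335 + 164 + 308 + 0 = 1063; overall_B = 1063/15 = 70.8667.
Difference = 78.0000 − 70.8667 = 7.1333 ≈ 7.1.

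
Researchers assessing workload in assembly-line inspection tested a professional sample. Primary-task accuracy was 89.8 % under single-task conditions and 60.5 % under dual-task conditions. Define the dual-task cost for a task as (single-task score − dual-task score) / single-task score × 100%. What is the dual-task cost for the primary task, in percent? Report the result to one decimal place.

Cost = (89.8 − 60.5) / 89.8 × 100%
     = 29.3000 / 89.8 × 100% = 32.6281%.
≈ 32.6%.

32.6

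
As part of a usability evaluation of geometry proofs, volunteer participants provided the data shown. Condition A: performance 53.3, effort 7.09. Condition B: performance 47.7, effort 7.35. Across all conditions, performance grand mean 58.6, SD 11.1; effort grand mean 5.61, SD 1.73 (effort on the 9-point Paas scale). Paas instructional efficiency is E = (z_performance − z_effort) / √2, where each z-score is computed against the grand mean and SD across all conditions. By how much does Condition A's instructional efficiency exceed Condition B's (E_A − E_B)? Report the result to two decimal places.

Condition A: z_P = (53.3 − 58.6)/11.1 = -0.4775; z_E = (7.09 − 5.61)/1.73 = 0.8555; E_A = (-0.4775 − 0.8555)/√2 = -0.9426.
Condition B: z_P = (47.7 − 58.6)/11.1 = -0.9820; z_E = (7.35 − 5.61)/1.73 = 1.0058; E_B = (-0.9820 − 1.0058)/√2 = -1.4056.
E_A − E_B = -0.9426 − (-1.4056) = 0.4630 ≈ 0.46.

0.46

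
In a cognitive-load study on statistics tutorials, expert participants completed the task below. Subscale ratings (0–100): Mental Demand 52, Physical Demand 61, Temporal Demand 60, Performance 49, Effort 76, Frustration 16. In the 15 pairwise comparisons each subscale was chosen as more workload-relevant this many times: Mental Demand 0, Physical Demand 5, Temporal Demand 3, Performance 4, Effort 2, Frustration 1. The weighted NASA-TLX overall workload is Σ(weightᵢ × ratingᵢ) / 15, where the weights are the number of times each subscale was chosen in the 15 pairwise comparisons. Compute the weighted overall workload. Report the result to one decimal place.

56.6

The tallies are the weights (they sum to 15).
Weighted sum = 0·52 + 5·61 + 3·60 + 4·49 + 2·76 + 1·16
            = 0 + 305 + 180 + 196 + 152 + 16 = 849.
Overall workload = 849 / 15 = 56.6000 ≈ 56.6.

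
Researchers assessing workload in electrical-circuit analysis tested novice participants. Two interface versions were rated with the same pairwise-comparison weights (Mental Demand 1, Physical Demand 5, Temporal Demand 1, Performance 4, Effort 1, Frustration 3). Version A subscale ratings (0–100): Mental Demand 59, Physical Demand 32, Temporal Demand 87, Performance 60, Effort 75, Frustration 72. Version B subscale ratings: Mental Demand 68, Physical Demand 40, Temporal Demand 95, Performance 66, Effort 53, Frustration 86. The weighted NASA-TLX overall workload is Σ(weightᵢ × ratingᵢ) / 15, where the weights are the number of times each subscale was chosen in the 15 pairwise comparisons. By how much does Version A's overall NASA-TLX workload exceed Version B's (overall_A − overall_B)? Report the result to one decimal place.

Version A weighted sum = 1·59 + 5·32 + 1·87 + 4·60 + 1·75 + 3·72 = 59 + 160 + 87 + 240 + 75 + 216 = 837; overall_A = 837/15 = 55.8000.
Version B weighted sum = 1·68 + 5·40 + 1·95 + 4·66 + 1·53 + 3·86 = 68 + 200 + 95 + 264 + 53 + 258 = 938; overall_B = 938/15 = 62.5333.
Difference = 55.8000 − 62.5333 = -6.7333 ≈ -6.7.

-6.7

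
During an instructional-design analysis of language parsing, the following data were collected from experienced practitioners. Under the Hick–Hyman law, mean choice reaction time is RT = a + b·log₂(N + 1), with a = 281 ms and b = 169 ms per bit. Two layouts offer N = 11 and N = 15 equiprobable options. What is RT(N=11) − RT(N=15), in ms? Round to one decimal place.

-70.1

RT(11) = 281 + 169·log₂(12) = 281 + 169·3.5850 = 886.8650 ms.
RT(15) = 281 + 169·log₂(16) = 281 + 169·4.0000 = 957.0000 ms.
Difference = 886.8650 − 957.0000 = -70.1350 ≈ -70.1 ms.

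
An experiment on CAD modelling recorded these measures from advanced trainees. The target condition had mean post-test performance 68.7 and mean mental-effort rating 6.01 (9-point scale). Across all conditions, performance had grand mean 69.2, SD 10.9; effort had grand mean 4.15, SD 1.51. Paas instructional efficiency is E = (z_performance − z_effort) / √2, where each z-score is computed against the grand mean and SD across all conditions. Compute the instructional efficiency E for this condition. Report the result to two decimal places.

-0.90

z_performance = (68.7 − 69.2) / 10.9 = -0.5000 / 10.9 = -0.0459.
z_effort = (6.01 − 4.15) / 1.51 = 1.8600 / 1.51 = 1.2318.
z_P − z_E = -0.0459 − 1.2318 = -1.2777.
E = -1.2777 / √2 = -1.2777 / 1.41421 = -0.9035 ≈ -0.90.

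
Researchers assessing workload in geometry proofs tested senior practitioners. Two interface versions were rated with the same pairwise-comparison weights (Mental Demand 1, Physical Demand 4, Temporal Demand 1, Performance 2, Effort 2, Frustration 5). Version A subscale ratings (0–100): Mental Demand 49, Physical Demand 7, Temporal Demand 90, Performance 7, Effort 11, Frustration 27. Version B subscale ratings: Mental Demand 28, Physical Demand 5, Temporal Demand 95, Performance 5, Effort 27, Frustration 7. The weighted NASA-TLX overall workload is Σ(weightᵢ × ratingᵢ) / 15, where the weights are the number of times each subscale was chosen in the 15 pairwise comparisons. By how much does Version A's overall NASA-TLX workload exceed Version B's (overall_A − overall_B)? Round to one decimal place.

Version A weighted sum = 1·49 + 4·7 + 1·90 + 2·7 + 2·11 + 5·27 = 49 + 28 + 90 + 14 + 22 + 135 = 338; overall_A = 338/15 = 22.5333.
Version B weighted sum = 1·28 + 4·5 + 1·95 + 2·5 + 2·27 + 5·7 = 28 + 20 + 95 + 10 + 54 + 35 = 242; overall_B = 242/15 = 16.1333.
Difference = 22.5333 − 16.1333 = 6.4000 ≈ 6.4.

6.4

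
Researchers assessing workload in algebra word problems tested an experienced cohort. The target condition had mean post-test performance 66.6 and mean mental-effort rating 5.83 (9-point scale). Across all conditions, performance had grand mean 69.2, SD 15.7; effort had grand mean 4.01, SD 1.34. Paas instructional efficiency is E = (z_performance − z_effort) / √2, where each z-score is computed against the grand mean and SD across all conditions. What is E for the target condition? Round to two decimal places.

z_performance = (66.6 − 69.2) / 15.7 = -2.6000 / 15.7 = -0.1656.
z_effort = (5.83 − 4.01) / 1.34 = 1.8200 / 1.34 = 1.3582.
z_P − z_E = -0.1656 − 1.3582 = -1.5238.
E = -1.5238 / √2 = -1.5238 / 1.41421 = -1.0775 ≈ -1.08.

-1.08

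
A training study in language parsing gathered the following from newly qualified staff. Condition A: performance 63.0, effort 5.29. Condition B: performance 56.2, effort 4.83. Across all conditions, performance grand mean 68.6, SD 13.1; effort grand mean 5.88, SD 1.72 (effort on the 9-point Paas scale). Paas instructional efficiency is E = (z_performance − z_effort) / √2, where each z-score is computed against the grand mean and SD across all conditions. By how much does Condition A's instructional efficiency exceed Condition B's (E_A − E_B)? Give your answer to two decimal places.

Condition A: z_P = (63.0 − 68.6)/13.1 = -0.4275; z_E = (5.29 − 5.88)/1.72 = -0.3430; E_A = (-0.4275 − (-0.3430))/√2 = -0.0598.
Condition B: z_P = (56.2 − 68.6)/13.1 = -0.9466; z_E = (4.83 − 5.88)/1.72 = -0.6105; E_B = (-0.9466 − (-0.6105))/√2 = -0.2377.
E_A − E_B = -0.0598 − (-0.2377) = 0.1779 ≈ 0.18.

0.18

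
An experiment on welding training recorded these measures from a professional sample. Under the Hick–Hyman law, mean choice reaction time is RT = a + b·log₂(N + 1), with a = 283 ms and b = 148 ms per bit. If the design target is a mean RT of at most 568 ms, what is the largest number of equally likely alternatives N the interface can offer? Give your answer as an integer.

Set 283 + 148·log₂(N + 1) ≤ 568.
log₂(N + 1) ≤ (568 − 283) / 148 = 1.9257.
N + 1 ≤ 2^1.9257 = 3.7992.
N ≤ 2.7992, so the largest integer N is 2.

2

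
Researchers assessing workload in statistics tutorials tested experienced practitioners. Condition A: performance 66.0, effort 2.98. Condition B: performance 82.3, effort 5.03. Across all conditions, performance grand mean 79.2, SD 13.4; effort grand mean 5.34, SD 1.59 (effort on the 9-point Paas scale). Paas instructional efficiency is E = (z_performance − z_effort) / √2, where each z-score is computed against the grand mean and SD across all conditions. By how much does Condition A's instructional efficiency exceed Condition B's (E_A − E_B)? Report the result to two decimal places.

0.05

Condition A: z_P = (66.0 − 79.2)/13.4 = -0.9851; z_E = (2.98 − 5.34)/1.59 = -1.4843; E_A = (-0.9851 − (-1.4843))/√2 = 0.3530.
Condition B: z_P = (82.3 − 79.2)/13.4 = 0.2313; z_E = (5.03 − 5.34)/1.59 = -0.1950; E_B = (0.2313 − (-0.1950))/√2 = 0.3014.
E_A − E_B = 0.3530 − 0.3014 = 0.0516 ≈ 0.05.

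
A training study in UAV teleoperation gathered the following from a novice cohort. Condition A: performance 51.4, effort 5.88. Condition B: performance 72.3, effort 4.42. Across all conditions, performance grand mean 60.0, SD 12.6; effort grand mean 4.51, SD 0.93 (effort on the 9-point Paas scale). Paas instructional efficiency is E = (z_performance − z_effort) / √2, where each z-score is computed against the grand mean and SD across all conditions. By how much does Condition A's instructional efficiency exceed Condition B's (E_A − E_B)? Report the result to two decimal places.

-2.28

Condition A: z_P = (51.4 − 60.0)/12.6 = -0.6825; z_E = (5.88 − 4.51)/0.93 = 1.4731; E_A = (-0.6825 − 1.4731)/√2 = -1.5242.
Condition B: z_P = (72.3 − 60.0)/12.6 = 0.9762; z_E = (4.42 − 4.51)/0.93 = -0.0968; E_B = (0.9762 − (-0.0968))/√2 = 0.7587.
E_A − E_B = -1.5242 − 0.7587 = -2.2829 ≈ -2.28.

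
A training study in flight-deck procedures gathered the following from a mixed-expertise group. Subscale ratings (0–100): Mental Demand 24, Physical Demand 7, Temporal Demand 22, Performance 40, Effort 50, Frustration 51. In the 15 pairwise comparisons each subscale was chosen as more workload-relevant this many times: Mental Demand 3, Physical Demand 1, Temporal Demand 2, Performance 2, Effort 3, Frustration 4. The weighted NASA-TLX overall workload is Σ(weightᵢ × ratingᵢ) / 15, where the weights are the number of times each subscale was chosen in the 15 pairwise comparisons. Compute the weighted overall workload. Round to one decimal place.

The tallies are the weights (they sum to 15).
Weighted sum = 3·24 + 1·7 + 2·22 + 2·40 + 3·50 + 4·51
            = 72 + 7 + 44 + 80 + 150 + 204 = 557.
Overall workload = 557 / 15 = 37.1333 ≈ 37.1.

37.1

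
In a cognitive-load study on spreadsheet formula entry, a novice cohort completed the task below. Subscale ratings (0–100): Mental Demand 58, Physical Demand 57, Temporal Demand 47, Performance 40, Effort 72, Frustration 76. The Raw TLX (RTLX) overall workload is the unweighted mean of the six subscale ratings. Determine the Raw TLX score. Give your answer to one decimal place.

Sum of ratings = 58 + 57 + 47 + 40 + 72 + 76 = 350.
RTLX = 350 / 6 = 58.3333 ≈ 58.3.

58.3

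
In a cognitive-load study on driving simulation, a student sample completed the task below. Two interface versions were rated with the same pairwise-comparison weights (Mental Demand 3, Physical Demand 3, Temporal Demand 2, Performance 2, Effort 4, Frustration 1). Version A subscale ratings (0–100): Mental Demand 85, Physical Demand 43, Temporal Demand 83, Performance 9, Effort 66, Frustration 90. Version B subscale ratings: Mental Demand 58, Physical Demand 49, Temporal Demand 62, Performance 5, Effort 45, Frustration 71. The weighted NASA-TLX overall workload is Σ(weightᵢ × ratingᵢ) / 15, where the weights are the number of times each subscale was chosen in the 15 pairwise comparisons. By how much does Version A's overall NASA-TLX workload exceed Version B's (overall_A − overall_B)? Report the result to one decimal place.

14.4

Version A weighted sum = 3·85 + 3·43 + 2·83 + 2·9 + 4·66 + 1·90 = 255 + 129 + 166 + 18 + 264 + 90 = 922; overall_A = 922/15 = 61.4667.
Version B weighted sum = 3·58 + 3·49 + 2·62 + 2·5 + 4·45 + 1·71 = 174 + 147 + 124 + 10 + 180 + 71 = 706; overall_B = 706/15 = 47.0667.
Difference = 61.4667 − 47.0667 = 14.4000 ≈ 14.4.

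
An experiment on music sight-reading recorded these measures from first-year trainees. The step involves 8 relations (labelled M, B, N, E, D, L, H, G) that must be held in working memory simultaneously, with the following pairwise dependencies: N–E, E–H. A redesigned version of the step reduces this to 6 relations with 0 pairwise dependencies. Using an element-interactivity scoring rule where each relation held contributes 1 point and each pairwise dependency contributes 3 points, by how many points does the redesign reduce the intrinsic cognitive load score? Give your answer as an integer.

8

Original: 8 × 1 + 2 × 3 = 8 + 6 = 14.
Redesigned: 6 × 1 + 0 × 3 = 6 + 0 = 6.
Reduction = 14 − 6 = 8.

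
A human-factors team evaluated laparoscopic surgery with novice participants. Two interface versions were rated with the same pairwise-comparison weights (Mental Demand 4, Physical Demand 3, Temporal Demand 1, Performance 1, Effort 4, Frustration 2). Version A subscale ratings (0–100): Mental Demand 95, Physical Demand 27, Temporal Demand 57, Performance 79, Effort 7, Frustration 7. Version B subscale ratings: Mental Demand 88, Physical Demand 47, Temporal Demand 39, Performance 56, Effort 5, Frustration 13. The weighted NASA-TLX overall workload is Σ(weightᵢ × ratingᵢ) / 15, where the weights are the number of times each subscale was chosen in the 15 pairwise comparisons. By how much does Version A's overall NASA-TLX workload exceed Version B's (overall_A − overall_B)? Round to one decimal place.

Version A weighted sum = 4·95 + 3·27 + 1·57 + 1·79 + 4·7 + 2·7 = 380 + 81 + 57 + 79 + 28 + 14 = 639; overall_A = 639/15 = 42.6000.
Version B weighted sum = 4·88 + 3·47 + 1·39 + 1·56 + 4·5 + 2·13 = 352 + 141 + 39 + 56 + 20 + 26 = 634; overall_B = 634/15 = 42.2667.
Difference = 42.6000 − 42.2667 = 0.3333 ≈ 0.3.

0.3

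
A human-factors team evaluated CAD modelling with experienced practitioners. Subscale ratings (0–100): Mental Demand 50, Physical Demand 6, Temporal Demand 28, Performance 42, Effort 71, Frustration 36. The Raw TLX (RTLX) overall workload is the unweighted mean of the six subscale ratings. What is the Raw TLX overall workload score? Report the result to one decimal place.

Sum of ratings = 50 + 6 + 28 + 42 + 71 + 36 = 233.
RTLX = 233 / 6 = 38.8333 ≈ 38.8.

38.8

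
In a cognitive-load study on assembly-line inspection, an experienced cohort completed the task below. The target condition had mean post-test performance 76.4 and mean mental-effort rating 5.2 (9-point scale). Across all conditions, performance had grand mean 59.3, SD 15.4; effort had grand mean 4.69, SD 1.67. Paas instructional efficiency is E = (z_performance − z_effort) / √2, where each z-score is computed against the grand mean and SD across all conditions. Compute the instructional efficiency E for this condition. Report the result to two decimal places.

z_performance = (76.4 − 59.3) / 15.4 = 17.1000 / 15.4 = 1.1104.
z_effort = (5.2 − 4.69) / 1.67 = 0.5100 / 1.67 = 0.3054.
z_P − z_E = 1.1104 − 0.3054 = 0.8050.
E = 0.8050 / √2 = 0.8050 / 1.41421 = 0.5692 ≈ 0.57.

0.57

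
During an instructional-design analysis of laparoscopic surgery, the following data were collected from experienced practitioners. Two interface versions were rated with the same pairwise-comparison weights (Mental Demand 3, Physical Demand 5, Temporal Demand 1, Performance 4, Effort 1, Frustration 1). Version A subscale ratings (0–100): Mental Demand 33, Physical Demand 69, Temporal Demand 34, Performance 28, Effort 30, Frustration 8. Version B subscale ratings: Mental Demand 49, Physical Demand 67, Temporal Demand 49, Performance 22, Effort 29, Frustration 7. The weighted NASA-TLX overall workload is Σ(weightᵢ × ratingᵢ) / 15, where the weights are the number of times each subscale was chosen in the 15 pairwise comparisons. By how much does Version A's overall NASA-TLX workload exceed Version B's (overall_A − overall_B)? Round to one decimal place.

-1.8

Version A weighted sum = 3·33 + 5·69 + 1·34 + 4·28 + 1·30 + 1·8 = 99 + 345 + 34 + 112 + 30 + 8 = 628; overall_A = 628/15 = 41.8667.
Version B weighted sum = 3·49 + 5·67 + 1·49 + 4·22 + 1·29 + 1·7 = 147 + 335 + 49 + 88 + 29 + 7 = 655; overall_B = 655/15 = 43.6667.
Difference = 41.8667 − 43.6667 = -1.8000 ≈ -1.8.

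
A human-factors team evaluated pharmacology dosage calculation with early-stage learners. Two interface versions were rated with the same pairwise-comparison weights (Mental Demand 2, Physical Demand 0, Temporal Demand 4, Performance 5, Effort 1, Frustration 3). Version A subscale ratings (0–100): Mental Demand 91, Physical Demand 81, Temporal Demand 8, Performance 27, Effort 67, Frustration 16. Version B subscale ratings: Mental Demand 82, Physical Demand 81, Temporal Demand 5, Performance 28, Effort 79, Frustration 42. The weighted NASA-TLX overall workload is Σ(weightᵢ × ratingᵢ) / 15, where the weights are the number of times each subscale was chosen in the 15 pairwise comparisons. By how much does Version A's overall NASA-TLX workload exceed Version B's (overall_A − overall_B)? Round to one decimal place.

Version A weighted sum = 2·91 + 0·81 + 4·8 + 5·27 + 1·67 + 3·16 = 182 + 0 + 32 + 135 + 67 + 48 = 464; overall_A = 464/15 = 30.9333.
Version B weighted sum = 2·82 + 0·81 + 4·5 + 5·28 + 1·79 + 3·42 = 164 + 0 + 20 + 140 + 79 + 126 = 529; overall_B = 529/15 = 35.2667.
Difference = 30.9333 − 35.2667 = -4.3334 ≈ -4.3.

-4.3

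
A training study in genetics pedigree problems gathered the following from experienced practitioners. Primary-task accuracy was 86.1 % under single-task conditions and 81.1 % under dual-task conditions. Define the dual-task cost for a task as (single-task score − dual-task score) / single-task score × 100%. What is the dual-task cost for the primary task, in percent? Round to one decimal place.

5.8

Cost = (86.1 − 81.1) / 86.1 × 100%
     = 5.0000 / 86.1 × 100% = 5.8072%.
≈ 5.8%.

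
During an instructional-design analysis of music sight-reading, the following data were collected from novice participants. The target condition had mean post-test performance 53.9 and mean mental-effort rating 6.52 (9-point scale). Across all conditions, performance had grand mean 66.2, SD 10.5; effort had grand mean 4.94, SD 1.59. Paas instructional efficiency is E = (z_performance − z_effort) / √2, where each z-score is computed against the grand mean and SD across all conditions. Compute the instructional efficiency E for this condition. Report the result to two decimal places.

-1.53

z_performance = (53.9 − 66.2) / 10.5 = -12.3000 / 10.5 = -1.1714.
z_effort = (6.52 − 4.94) / 1.59 = 1.5800 / 1.59 = 0.9937.
z_P − z_E = -1.1714 − 0.9937 = -2.1651.
E = -2.1651 / √2 = -2.1651 / 1.41421 = -1.5310 ≈ -1.53.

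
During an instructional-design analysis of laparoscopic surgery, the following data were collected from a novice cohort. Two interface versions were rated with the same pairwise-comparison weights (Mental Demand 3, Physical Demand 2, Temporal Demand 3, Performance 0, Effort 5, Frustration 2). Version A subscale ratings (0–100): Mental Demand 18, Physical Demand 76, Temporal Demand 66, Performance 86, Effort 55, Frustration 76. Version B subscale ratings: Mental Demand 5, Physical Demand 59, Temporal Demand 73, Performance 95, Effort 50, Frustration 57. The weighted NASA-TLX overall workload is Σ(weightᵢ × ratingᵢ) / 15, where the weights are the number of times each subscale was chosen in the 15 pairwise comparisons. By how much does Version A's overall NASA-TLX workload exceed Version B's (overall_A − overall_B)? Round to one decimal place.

Version A weighted sum = 3·18 + 2·76 + 3·66 + 0·86 + 5·55 + 2·76 = 54 + 152 + 198 + 0 + 275 + 152 = 831; overall_A = 831/15 = 55.4000.
Version B weighted sum = 3·5 + 2·59 + 3·73 + 0·95 + 5·50 + 2·57 = 15 + 118 + 219 + 0 + 250 + 114 = 716; overall_B = 716/15 = 47.7333.
Difference = 55.4000 − 47.7333 = 7.6667 ≈ 7.7.

7.7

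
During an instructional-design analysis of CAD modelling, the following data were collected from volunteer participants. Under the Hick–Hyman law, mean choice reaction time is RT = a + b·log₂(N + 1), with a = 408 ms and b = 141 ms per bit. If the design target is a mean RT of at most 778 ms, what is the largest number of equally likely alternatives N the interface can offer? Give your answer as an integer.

Set 408 + 141·log₂(N + 1) ≤ 778.
log₂(N + 1) ≤ (778 − 408) / 141 = 2.6241.
N + 1 ≤ 2^2.6241 = 6.1650.
N ≤ 5.1650, so the largest integer N is 5.

5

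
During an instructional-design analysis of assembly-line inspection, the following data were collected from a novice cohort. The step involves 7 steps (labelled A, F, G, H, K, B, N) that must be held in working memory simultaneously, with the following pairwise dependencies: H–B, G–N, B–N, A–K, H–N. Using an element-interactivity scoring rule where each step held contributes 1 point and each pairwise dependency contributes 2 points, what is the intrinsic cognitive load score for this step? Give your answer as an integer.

Count of steps held simultaneously: 7.
Count of pairwise dependencies listed: 5.
Element contribution: 7 × 1 = 7.
Interaction contribution: 5 × 2 = 10.
Intrinsic load = 7 + 10 = 17.

17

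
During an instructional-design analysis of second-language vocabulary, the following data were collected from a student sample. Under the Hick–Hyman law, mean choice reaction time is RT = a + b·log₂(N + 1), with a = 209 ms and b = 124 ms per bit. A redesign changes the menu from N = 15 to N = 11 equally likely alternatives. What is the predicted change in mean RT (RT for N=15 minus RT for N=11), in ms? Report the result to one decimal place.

51.5

RT(15) = 209 + 124·log₂(16) = 209 + 124·4.0000 = 705.0000 ms.
RT(11) = 209 + 124·log₂(12) = 209 + 124·3.5850 = 653.5400 ms.
Difference = 705.0000 − 653.5400 = 51.4600 ≈ 51.5 ms.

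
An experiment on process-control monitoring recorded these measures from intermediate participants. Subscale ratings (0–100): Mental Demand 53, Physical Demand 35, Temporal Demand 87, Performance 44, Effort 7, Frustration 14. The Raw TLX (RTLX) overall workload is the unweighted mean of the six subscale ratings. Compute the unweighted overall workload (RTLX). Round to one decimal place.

40.0

Sum of ratings = 53 + 35 + 87 + 44 + 7 + 14 = 240.
RTLX = 240 / 6 = 40.0000 ≈ 40.0.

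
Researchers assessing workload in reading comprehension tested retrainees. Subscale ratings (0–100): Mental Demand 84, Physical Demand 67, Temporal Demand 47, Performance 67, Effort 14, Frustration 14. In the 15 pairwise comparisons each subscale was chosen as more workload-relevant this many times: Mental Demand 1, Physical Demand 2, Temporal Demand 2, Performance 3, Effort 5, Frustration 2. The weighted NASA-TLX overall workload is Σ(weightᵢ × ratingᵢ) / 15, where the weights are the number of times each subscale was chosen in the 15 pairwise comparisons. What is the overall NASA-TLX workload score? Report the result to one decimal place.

The tallies are the weights (they sum to 15).
Weighted sum = 1·84 + 2·67 + 2·47 + 3·67 + 5·14 + 2·14
            = 84 + 134 + 94 + 201 + 70 + 28 = 611.
Overall workload = 611 / 15 = 40.7333 ≈ 40.7.

40.7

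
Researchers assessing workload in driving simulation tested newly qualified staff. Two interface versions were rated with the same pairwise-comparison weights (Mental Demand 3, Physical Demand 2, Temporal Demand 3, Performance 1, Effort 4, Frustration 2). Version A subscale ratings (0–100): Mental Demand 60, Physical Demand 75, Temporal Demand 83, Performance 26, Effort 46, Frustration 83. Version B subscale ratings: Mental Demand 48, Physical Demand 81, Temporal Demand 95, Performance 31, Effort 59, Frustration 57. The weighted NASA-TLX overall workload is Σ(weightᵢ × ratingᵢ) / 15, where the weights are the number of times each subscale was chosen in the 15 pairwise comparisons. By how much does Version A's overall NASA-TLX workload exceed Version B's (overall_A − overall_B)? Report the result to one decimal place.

-1.1

Version A weighted sum = 3·60 + 2·75 + 3·83 + 1·26 + 4·46 + 2·83 = 180 + 150 + 249 + 26 + 184 + 166 = 955; overall_A = 955/15 = 63.6667.
Version B weighted sum = 3·48 + 2·81 + 3·95 + 1·31 + 4·59 + 2·57 = 144 + 162 + 285 + 31 + 236 + 114 = 972; overall_B = 972/15 = 64.8000.
Difference = 63.6667 − 64.8000 = -1.1333 ≈ -1.1.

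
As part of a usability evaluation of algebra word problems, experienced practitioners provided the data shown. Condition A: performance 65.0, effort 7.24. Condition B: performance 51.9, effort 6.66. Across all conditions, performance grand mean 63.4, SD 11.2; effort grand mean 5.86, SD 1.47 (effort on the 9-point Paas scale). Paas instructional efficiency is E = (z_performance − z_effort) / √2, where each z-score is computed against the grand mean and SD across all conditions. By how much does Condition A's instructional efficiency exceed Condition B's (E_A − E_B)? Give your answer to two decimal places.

0.55

Condition A: z_P = (65.0 − 63.4)/11.2 = 0.1429; z_E = (7.24 − 5.86)/1.47 = 0.9388; E_A = (0.1429 − 0.9388)/√2 = -0.5628.
Condition B: z_P = (51.9 − 63.4)/11.2 = -1.0268; z_E = (6.66 − 5.86)/1.47 = 0.5442; E_B = (-1.0268 − 0.5442)/√2 = -1.1109.
E_A − E_B = -0.5628 − (-1.1109) = 0.5481 ≈ 0.55.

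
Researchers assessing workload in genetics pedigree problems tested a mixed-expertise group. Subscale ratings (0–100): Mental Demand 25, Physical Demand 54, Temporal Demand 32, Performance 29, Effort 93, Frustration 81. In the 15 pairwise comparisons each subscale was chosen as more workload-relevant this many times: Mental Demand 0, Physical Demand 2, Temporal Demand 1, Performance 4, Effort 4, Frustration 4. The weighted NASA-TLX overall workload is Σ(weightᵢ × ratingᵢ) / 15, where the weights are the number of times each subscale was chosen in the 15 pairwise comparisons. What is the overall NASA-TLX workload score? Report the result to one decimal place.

The tallies are the weights (they sum to 15).
Weighted sum = 0·25 + 2·54 + 1·32 + 4·29 + 4·93 + 4·81
            = 0 + 108 + 32 + 116 + 372 + 324 = 952.
Overall workload = 952 / 15 = 63.4667 ≈ 63.5.

63.5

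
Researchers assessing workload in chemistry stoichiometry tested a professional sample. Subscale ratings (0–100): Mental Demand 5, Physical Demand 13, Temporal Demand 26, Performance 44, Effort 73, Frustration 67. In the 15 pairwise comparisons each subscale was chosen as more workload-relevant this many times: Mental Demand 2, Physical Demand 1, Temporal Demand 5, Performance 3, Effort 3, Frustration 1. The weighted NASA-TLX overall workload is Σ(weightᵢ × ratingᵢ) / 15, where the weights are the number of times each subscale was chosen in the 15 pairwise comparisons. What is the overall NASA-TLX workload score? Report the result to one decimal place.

38.1

The tallies are the weights (they sum to 15).
Weighted sum = 2·5 + 1·13 + 5·26 + 3·44 + 3·73 + 1·67
            = 10 + 13 + 130 + 132 + 219 + 67 = 571.
Overall workload = 571 / 15 = 38.0667 ≈ 38.1.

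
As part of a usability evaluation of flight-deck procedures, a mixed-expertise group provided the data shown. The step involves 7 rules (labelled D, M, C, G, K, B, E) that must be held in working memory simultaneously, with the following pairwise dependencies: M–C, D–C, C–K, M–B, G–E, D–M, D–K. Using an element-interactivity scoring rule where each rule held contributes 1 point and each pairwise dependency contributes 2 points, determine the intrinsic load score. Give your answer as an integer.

21

Count of rules held simultaneously: 7.
Count of pairwise dependencies listed: 7.
Element contribution: 7 × 1 = 7.
Interaction contribution: 7 × 2 = 14.
Intrinsic load = 7 + 14 = 21.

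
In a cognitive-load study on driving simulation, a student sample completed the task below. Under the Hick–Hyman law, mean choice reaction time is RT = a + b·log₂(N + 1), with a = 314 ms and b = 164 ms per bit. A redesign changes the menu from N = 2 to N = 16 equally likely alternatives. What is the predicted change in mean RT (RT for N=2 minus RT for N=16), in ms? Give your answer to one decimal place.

RT(2) = 314 + 164·log₂(3) = 314 + 164·1.5850 = 573.9400 ms.
RT(16) = 314 + 164·log₂(17) = 314 + 164·4.0875 = 984.3500 ms.
Difference = 573.9400 − 984.3500 = -410.4100 ≈ -410.4 ms.

-410.4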